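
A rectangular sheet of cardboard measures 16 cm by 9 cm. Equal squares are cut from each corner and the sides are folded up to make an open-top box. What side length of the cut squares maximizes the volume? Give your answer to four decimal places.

With cut size x, the volume is V(x) = x(16 − 2x)(9 − 2x) for 0 < x < 4.5.
V'(x) = 12x^2 − 100x + 144. Setting V'(x) = 0 gives x ≈ 1.8513 (the root in (0, 4.5)).
V''(x) = 24x − 100 is negative there, so this is the maximum; V ≈ 120.6015.

1.8513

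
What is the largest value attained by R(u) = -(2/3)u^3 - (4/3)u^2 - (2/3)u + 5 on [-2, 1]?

19/3

R'(u) = -2u^2 - (8/3)u - 2/3, which vanishes at u = -1 and u = -1/3.
Compare values at every candidate in [-2, 1]: R(-2) = 19/3; R(-1) = 5; R(-1/3) = 413/81; R(1) = 7/3.
The maximum over the interval is 19/3, attained at u = -2.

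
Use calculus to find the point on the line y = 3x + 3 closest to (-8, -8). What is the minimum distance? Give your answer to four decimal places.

4.1110

Minimize D(x)^2 = (x + 8)^2 + (3x + 11)^2.
d/dx[D^2] = 2(x + 8) + 2·3·(3x + 11) = 0 ⇒ x = -41/10.
Then y = -93/10 and the distance is √(169/10) ≈ 4.1110.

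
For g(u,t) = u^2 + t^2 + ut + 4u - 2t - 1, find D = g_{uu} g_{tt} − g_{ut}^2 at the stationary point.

∂g/∂u = 2u + t + 4 = 0 and ∂g/∂t = u + 2t - 2 = 0, so (u, t) = (-10/3, 8/3).
The Hessian has g_{uu} = 2, g_{tt} = 2, g_{ut} = 1, giving D = 3 > 0 with g_{uu} > 0, so the point is a local minimum.
D = (2)·(2) − (1)^2 = 3.

3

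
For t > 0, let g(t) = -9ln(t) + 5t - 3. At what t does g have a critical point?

9/5

g'(t) = -9/t + 5 = 0 gives t = 9/5.
g''(t) = 9/t², which is positive for t > 0, so this is a local minimum.
g(9/5) = -9·ln(9/5) + 9 - 3 ≈ 0.7099.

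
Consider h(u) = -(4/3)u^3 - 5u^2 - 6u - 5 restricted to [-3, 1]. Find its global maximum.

The derivative is -4u^2 - 10u - 6, which vanishes at u = -3/2 and u = -1.
Evaluating at the critical points and endpoints: h(-3) = 4, h(-3/2) = -11/4, h(-1) = -8/3, h(1) = -52/3.
Hence the absolute maximum is 4 at u = -3.

4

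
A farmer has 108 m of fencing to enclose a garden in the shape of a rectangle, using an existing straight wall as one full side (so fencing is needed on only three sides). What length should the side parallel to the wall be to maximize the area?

54

Let the sides perpendicular to the wall have length x and the parallel side y, so 2x + y = 108 and the area is A = xy = x(108 − 2x).
A'(x) = 108 − 4x = 0 gives x = 27, and A''(x) = −4 < 0 confirms a maximum.
Then y = 108 − 2·27 = 54 and A = 1458.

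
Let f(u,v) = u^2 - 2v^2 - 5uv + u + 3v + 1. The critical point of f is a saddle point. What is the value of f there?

5/3

∂f/∂u = 2u - 5v + 1 = 0 and ∂f/∂v = -5u - 4v + 3 = 0, so (u, v) = (1/3, 1/3).
The Hessian has f_{uu} = 2, f_{vv} = -4, f_{uv} = -5, giving D = -33 < 0, so the point is a saddle point.
f(1/3, 1/3) = 5/3.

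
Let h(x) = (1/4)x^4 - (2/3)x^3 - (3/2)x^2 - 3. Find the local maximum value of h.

-3

h'(x) = x^3 - 2x^2 - 3x. Setting h'(x) = 0 gives x ∈ {-1, 0, 3}.
Second-derivative test with h''(x) = 3x^2 - 4x - 3: h''(-1) = 4 > 0 ⇒ local minimum; h''(0) = -3 < 0 ⇒ local maximum; h''(3) = 12 > 0 ⇒ local minimum.
Thus h has its local maximum at x = 0, with value -3.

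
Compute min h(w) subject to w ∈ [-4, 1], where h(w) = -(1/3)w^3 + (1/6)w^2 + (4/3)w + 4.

Differentiating, h'(w) = -w^2 + (1/3)w + 4/3; whose only zero in [-4, 1] is w = -1.
Evaluating at the critical points and endpoints: h(-4) = 68/3, h(-1) = 19/6, h(1) = 31/6.
So the minimum is h(-1) = 19/6.

19/6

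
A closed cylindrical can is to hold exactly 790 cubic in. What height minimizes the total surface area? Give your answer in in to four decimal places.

With radius r and height h, πr²h = 790 so h = 790/(πr²), and S(r) = 2πr² + 2πrh = 2πr² + 2·790/r.
S'(r) = 4πr − 2·790/r² = 0 ⇒ r³ = 790/(2π), so r ≈ 5.0097 and h = 2r ≈ 10.0195.
S''(r) = 4π + 4·790/r³ > 0, so this is the minimum; S ≈ 473.0778.

10.0195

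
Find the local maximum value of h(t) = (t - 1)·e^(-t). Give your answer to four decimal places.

By the product rule, h'(t) = (-t + 2)·e^(-t). Since e^(-t) > 0, the only critical point is t = 2.
h''(2) has the same sign as -1 < 0, so this is a local maximum.
h(2) = (1)·e^(-2) ≈ 0.1353.

0.1353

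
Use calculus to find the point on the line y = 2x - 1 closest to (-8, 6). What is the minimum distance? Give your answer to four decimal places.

Minimize D(x)^2 = (x + 8)^2 + (2x - 7)^2.
d/dx[D^2] = 2(x + 8) + 2·2·(2x - 7) = 0 ⇒ x = 6/5.
Then y = 7/5 and the distance is √(529/5) ≈ 10.2859.

10.2859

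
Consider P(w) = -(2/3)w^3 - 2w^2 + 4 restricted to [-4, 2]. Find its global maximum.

The derivative is -2w^2 - 4w, which vanishes at w = -2 and w = 0.
Compare values at every candidate in [-4, 2]: P(-4) = 44/3,  P(-2) = 4/3,  P(0) = 4,  P(2) = -28/3.
So the maximum is P(-4) = 44/3.

44/3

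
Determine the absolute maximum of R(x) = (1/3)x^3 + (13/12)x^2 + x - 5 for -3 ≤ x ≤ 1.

-31/12

R'(x) = x^2 + (13/6)x + 1, which vanishes at x = -3/2 and x = -2/3.
Candidates: R(-3) = -29/4,  R(-3/2) = -83/16,  R(-2/3) = -428/81,  R(1) = -31/12.
Hence the absolute maximum is -31/12 at x = 1.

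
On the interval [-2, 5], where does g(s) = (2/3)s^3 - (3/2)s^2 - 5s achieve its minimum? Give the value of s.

g'(s) = 2s^2 - 3s - 5, which vanishes at s = -1 and s = 5/2.
Evaluating at the critical points and endpoints: g(-2) = -4/3; g(-1) = 17/6; g(5/2) = -275/24; g(5) = 125/6.
Hence the absolute minimum is -275/24 at s = 5/2.

5/2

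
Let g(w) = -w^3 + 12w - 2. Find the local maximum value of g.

g'(w) = -3w^2 + 12. Setting g'(w) = 0 gives w ∈ {-2, 2}.
g''(w) = -6w. g''(-2) = 12 > 0 ⇒ local minimum; g''(2) = -12 < 0 ⇒ local maximum.
So the local maximum value is g(2) = 14.

14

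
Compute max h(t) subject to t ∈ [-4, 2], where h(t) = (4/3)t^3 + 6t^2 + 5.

119/3

Differentiating, h'(t) = 4t^2 + 12t; which vanishes at t = -3 and t = 0.
Compare values at every candidate in [-4, 2]: h(-4) = 47/3, h(-3) = 23, h(0) = 5, h(2) = 119/3.
Hence the absolute maximum is 119/3 at t = 2.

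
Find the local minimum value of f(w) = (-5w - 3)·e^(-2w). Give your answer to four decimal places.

Differentiating with the product rule gives f'(w) = (10w + 1)·e^(-2w). Since e^(-2w) > 0, the only critical point is w = -1/10.
f''(-1/10) has the same sign as 10 > 0, so this is a local minimum.
f(-1/10) = (-5/2)·e^(1/5) ≈ -3.0535.

-3.0535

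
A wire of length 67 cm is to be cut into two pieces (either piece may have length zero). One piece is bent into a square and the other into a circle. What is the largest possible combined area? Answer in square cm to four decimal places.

Let x be the length used for the square. Square side x/4; circle radius (67−x)/(2π).
A(x) = (x/4)² + π·((67−x)/(2π))² = x²/16 + (67−x)²/(4π) for 0 ≤ x ≤ 67. A'(x) = x/8 − (67−x)/(2π) = 0 gives x = 4·67/(π+4) ≈ 37.5266.
A'' > 0, so the interior critical point is a minimum; the maximum is at an endpoint. A(0) = 357.2233 and A(67) = 280.5625, so the largest area is 357.2233.

357.2233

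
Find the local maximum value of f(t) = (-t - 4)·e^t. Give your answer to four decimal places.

0.0067

Differentiating with the product rule gives f'(t) = (-t - 5)·e^t. Since e^t > 0, the only critical point is t = -5.
f''(-5) has the same sign as -1 < 0, so this is a local maximum.
f(-5) = (1)·e^(-5) ≈ 0.0067.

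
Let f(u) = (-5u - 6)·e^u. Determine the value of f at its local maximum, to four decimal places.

0.5540

By the product rule, f'(u) = (-5u - 11)·e^u. Since e^u > 0, the only critical point is u = -11/5.
f''(-11/5) has the same sign as -5 < 0, so this is a local maximum.
f(-11/5) = (5)·e^(-11/5) ≈ 0.5540.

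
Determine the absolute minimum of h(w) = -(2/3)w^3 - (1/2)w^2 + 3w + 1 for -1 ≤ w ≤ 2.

h'(w) = -2w^2 - w + 3, whose only zero in [-1, 2] is w = 1.
Candidates: h(-1) = -11/6, h(1) = 17/6, h(2) = -1/3.
The minimum over the interval is -11/6, attained at w = -1.

-11/6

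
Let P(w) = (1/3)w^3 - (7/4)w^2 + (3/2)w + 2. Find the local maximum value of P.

P'(w) = w^2 - (7/2)w + 3/2. Setting P'(w) = 0 gives w ∈ {1/2, 3}.
Second-derivative test with P''(w) = 2w - 7/2: P''(1/2) = -5/2 < 0 ⇒ local maximum; P''(3) = 5/2 > 0 ⇒ local minimum.
Thus P has its local maximum at w = 1/2, with value 113/48.

113/48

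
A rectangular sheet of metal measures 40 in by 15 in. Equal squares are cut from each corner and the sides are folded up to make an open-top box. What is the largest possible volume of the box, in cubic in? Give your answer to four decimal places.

With cut size x, the volume is V(x) = x(40 − 2x)(15 − 2x) for 0 < x < 7.5.
V'(x) = 12x^2 − 220x + 600. Setting V'(x) = 0 gives x ≈ 3.3333 (the root in (0, 7.5)).
V''(x) = 24x − 220 is negative there, so this is the maximum; V ≈ 925.9259.

925.9259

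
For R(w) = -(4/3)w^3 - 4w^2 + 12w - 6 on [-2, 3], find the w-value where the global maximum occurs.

1

R'(w) = -4w^2 - 8w + 12, whose only zero in [-2, 3] is w = 1.
Candidates: R(-2) = -106/3, R(1) = 2/3, R(3) = -42.
The maximum over the interval is 2/3, attained at w = 1.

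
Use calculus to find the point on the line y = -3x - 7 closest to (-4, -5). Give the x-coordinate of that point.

-1

Minimize D(x)^2 = (x + 4)^2 + (-3x - 2)^2.
d/dx[D^2] = 2(x + 4) + 2·(-3)·(-3x - 2) = 0 ⇒ x = -1.
Then y = -4 and the distance is √(10) ≈ 3.1623.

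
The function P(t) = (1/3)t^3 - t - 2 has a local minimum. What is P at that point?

-8/3

P'(t) = t^2 - 1 = 0 at t = -1, 1.
Second-derivative test with P''(t) = 2t: P''(-1) = -2 < 0 ⇒ local maximum; P''(1) = 2 > 0 ⇒ local minimum.
So the local minimum value is P(1) = -8/3.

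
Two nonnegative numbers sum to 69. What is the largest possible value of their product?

With x + y = 69, the product is P(x) = x(69 − x).
P'(x) = 69 − 2x = 0 gives x = 69/2; P'' = −2 < 0, so this is the maximum.
P = 69/2·69/2 = 4761/4.

4761/4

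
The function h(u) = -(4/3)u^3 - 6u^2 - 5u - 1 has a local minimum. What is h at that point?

-31/6

h'(u) = -4u^2 - 12u - 5. Setting h'(u) = 0 gives u ∈ {-5/2, -1/2}.
Second-derivative test with h''(u) = -8u - 12: h''(-5/2) = 8 > 0 ⇒ local minimum; h''(-1/2) = -8 < 0 ⇒ local maximum.
So the local minimum value is h(-5/2) = -31/6.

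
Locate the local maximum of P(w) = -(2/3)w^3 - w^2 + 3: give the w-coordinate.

0

P'(w) = -2w^2 - 2w. Setting P'(w) = 0 gives w ∈ {-1, 0}.
Since P''(w) = -4w - 2, we get P''(-1) = 2 > 0 ⇒ local minimum; P''(0) = -2 < 0 ⇒ local maximum.
So the local maximum value is P(0) = 3.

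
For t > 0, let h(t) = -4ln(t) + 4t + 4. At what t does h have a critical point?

1

h'(t) = -4/t + 4 = 0 gives t = 1.
h''(t) = 4/t², which is positive for t > 0, so this is a local minimum.
h(1) = -4·ln(1) + 4 + 4 ≈ 8.0000.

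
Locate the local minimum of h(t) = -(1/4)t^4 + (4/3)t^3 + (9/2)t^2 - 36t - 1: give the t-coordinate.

3

h'(t) = -t^3 + 4t^2 + 9t - 36 = 0 at t = -3, 3, 4.
Since h''(t) = -3t^2 + 8t + 9, we get h''(-3) = -42 < 0 ⇒ local maximum; h''(3) = 6 > 0 ⇒ local minimum; h''(4) = -7 < 0 ⇒ local maximum.
Thus h has its local minimum at t = 3, with value -211/4.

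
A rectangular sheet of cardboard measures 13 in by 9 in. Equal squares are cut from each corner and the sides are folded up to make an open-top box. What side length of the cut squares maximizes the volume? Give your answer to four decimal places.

1.7446

With cut size x, the volume is V(x) = x(13 − 2x)(9 − 2x) for 0 < x < 4.5.
V'(x) = 12x^2 − 88x + 117. Setting V'(x) = 0 gives x ≈ 1.7446 (the root in (0, 4.5)).
V''(x) = 24x − 88 is negative there, so this is the maximum; V ≈ 91.4382.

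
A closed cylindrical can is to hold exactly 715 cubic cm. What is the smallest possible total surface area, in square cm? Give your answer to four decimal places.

442.6413

With radius r and height h, πr²h = 715 so h = 715/(πr²), and S(r) = 2πr² + 2πrh = 2πr² + 2·715/r.
S'(r) = 4πr − 2·715/r² = 0 ⇒ r³ = 715/(2π), so r ≈ 4.8459 and h = 2r ≈ 9.6918.
S''(r) = 4π + 4·715/r³ > 0, so this is the minimum; S ≈ 442.6413.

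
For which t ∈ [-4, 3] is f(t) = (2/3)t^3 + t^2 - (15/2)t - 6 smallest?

3/2

The derivative is 2t^2 + 2t - 15/2, which vanishes at t = -5/2 and t = 3/2.
Candidates: f(-4) = -8/3, f(-5/2) = 103/12, f(3/2) = -51/4, f(3) = -3/2.
The minimum over the interval is -51/4, attained at t = 3/2.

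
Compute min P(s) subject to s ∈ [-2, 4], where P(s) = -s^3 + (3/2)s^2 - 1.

Differentiating, P'(s) = -3s^2 + 3s; which vanishes at s = 0 and s = 1.
Compare values at every candidate in [-2, 4]: P(-2) = 13, P(0) = -1, P(1) = -1/2, P(4) = -41.
So the minimum is P(4) = -41.

-41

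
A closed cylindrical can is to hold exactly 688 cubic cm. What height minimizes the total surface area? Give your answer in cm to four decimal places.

With radius r and height h, πr²h = 688 so h = 688/(πr²), and S(r) = 2πr² + 2πrh = 2πr² + 2·688/r.
S'(r) = 4πr − 2·688/r² = 0 ⇒ r³ = 688/(2π), so r ≈ 4.7841 and h = 2r ≈ 9.5683.
S''(r) = 4π + 4·688/r³ > 0, so this is the minimum; S ≈ 431.4265.

9.5683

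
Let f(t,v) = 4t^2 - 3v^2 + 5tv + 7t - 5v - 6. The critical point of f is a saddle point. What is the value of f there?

∂f/∂t = 8t + 5v + 7 = 0 and ∂f/∂v = 5t - 6v - 5 = 0, so (t, v) = (-17/73, -75/73).
The Hessian has f_{tt} = 8, f_{vv} = -6, f_{tv} = 5, giving D = -73 < 0, so the point is a saddle point.
f(-17/73, -75/73) = -310/73.

-310/73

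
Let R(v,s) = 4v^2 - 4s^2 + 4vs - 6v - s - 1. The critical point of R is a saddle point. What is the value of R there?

∂R/∂v = 8v + 4s - 6 = 0 and ∂R/∂s = 4v - 8s - 1 = 0, so (v, s) = (13/20, 1/5).
The Hessian has R_{vv} = 8, R_{ss} = -8, R_{vs} = 4, giving D = -80 < 0, so the point is a saddle point.
R(13/20, 1/5) = -61/20.

-61/20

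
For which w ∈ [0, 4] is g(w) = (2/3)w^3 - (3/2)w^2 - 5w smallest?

The derivative is 2w^2 - 3w - 5, whose only zero in [0, 4] is w = 5/2.
Candidates: g(0) = 0; g(5/2) = -275/24; g(4) = -4/3.
The minimum over the interval is -275/24, attained at w = 5/2.

5/2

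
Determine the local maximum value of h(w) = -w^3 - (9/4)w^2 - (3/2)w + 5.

85/16

h'(w) = -3w^2 - (9/2)w - 3/2 = 0 at w = -1, -1/2.
Second-derivative test with h''(w) = -6w - 9/2: h''(-1) = 3/2 > 0 ⇒ local minimum; h''(-1/2) = -3/2 < 0 ⇒ local maximum.
So the local maximum value is h(-1/2) = 85/16.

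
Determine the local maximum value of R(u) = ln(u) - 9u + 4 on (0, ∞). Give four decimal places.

R'(u) = 1/u − 9 = 0 gives u = 1/9.
R''(u) = -1/u², which is negative for u > 0, so this is a local maximum.
R(1/9) = 1·ln(1/9) - 1 + 4 ≈ 0.8028.

0.8028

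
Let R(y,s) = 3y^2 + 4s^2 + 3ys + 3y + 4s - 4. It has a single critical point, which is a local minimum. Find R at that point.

∂R/∂y = 6y + 3s + 3 = 0 and ∂R/∂s = 3y + 8s + 4 = 0, so (y, s) = (-4/13, -5/13).
The Hessian has R_{yy} = 6, R_{ss} = 8, R_{ys} = 3, giving D = 39 > 0 with R_{yy} > 0, so the point is a local minimum.
R(-4/13, -5/13) = -68/13.

-68/13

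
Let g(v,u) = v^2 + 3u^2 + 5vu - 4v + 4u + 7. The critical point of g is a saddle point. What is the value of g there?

235/13

∂g/∂v = 2v + 5u - 4 = 0 and ∂g/∂u = 5v + 6u + 4 = 0, so (v, u) = (-44/13, 28/13).
The Hessian has g_{vv} = 2, g_{uu} = 6, g_{vu} = 5, giving D = -13 < 0, so the point is a saddle point.
g(-44/13, 28/13) = 235/13.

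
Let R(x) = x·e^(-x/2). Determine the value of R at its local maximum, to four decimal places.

By the product rule, R'(x) = (-(1/2)x + 1)·e^(-x/2). Since e^(-x/2) > 0, the only critical point is x = 2.
R''(2) has the same sign as -1/2 < 0, so this is a local maximum.
R(2) = (2)·e^(-1) ≈ 0.7358.

0.7358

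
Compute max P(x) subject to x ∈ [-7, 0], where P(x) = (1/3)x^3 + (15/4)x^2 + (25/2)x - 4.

-4

Differentiating, P'(x) = x^2 + (15/2)x + 25/2; which vanishes at x = -5 and x = -5/2.
Evaluating at the critical points and endpoints: P(-7) = -265/12,  P(-5) = -173/12,  P(-5/2) = -817/48,  P(0) = -4.
Hence the absolute maximum is -4 at x = 0.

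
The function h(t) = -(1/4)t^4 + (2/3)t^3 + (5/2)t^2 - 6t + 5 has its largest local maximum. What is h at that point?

Critical points: h'(t) = -t^3 + 2t^2 + 5t - 6 vanishes at t = -2, 1, 3.
Second-derivative test with h''(t) = -3t^2 + 4t + 5: h''(-2) = -15 < 0 ⇒ local maximum; h''(1) = 6 > 0 ⇒ local minimum; h''(3) = -10 < 0 ⇒ local maximum.
The largest local maximum is h(-2) = 53/3.

53/3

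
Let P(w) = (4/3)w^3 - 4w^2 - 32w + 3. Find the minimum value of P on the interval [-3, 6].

Differentiating, P'(w) = 4w^2 - 8w - 32; which vanishes at w = -2 and w = 4.
Evaluating at the critical points and endpoints: P(-3) = 27, P(-2) = 121/3, P(4) = -311/3, P(6) = -45.
Hence the absolute minimum is -311/3 at w = 4.

-311/3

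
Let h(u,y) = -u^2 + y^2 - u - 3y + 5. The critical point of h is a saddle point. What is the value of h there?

3

∂h/∂u = -2u - 1 = 0 and ∂h/∂y = 2y - 3 = 0, so (u, y) = (-1/2, 3/2).
The Hessian has h_{uu} = -2, h_{yy} = 2, h_{uy} = 0, giving D = -4 < 0, so the point is a saddle point.
h(-1/2, 3/2) = 3.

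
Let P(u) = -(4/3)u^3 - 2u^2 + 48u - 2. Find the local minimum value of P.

P'(u) = -4u^2 - 4u + 48. Setting P'(u) = 0 gives u ∈ {-4, 3}.
Second-derivative test with P''(u) = -8u - 4: P''(-4) = 28 > 0 ⇒ local minimum; P''(3) = -28 < 0 ⇒ local maximum.
So the local minimum value is P(-4) = -422/3.

-422/3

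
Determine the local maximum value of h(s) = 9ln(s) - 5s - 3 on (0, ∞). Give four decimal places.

-6.7099

h'(s) = 9/s − 5 = 0 gives s = 9/5.
h''(s) = -9/s², which is negative for s > 0, so this is a local maximum.
h(9/5) = 9·ln(9/5) - 9 - 3 ≈ -6.7099.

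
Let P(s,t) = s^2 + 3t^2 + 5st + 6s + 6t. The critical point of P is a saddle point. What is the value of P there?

∂P/∂s = 2s + 5t + 6 = 0 and ∂P/∂t = 5s + 6t + 6 = 0, so (s, t) = (6/13, -18/13).
The Hessian has P_{ss} = 2, P_{tt} = 6, P_{st} = 5, giving D = -13 < 0, so the point is a saddle point.
P(6/13, -18/13) = -36/13.

-36/13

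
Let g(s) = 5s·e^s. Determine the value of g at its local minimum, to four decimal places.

-1.8394

g'(s) = 5·e^s + (5s)·1·e^s = (5s + 5)·e^s. Since e^s > 0, the only critical point is s = -1.
g''(-1) has the same sign as 5 > 0, so this is a local minimum.
g(-1) = (-5)·e^(-1) ≈ -1.8394.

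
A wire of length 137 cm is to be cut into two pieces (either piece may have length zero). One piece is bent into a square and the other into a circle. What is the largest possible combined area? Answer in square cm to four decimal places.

1493.5896

Let x be the length used for the square. Square side x/4; circle radius (137−x)/(2π).
A(x) = (x/4)² + π·((137−x)/(2π))² = x²/16 + (137−x)²/(4π) for 0 ≤ x ≤ 137. A'(x) = x/8 − (137−x)/(2π) = 0 gives x = 4·137/(π+4) ≈ 76.7336.
A'' > 0, so the interior critical point is a minimum; the maximum is at an endpoint. A(0) = 1493.5896 and A(137) = 1173.0625, so the largest area is 1493.5896.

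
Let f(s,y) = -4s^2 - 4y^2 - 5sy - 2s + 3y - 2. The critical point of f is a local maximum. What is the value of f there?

∂f/∂s = -8s - 5y - 2 = 0 and ∂f/∂y = -5s - 8y + 3 = 0, so (s, y) = (-31/39, 34/39).
The Hessian has f_{ss} = -8, f_{yy} = -8, f_{sy} = -5, giving D = 39 > 0 with f_{ss} < 0, so the point is a local maximum.
f(-31/39, 34/39) = 4/39.

4/39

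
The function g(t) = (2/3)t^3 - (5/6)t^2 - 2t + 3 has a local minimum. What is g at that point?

Critical points: g'(t) = 2t^2 - (5/3)t - 2 vanishes at t = -2/3, 3/2.
Since g''(t) = 4t - 5/3, we get g''(-2/3) = -13/3 < 0 ⇒ local maximum; g''(3/2) = 13/3 > 0 ⇒ local minimum.
Thus g has its local minimum at t = 3/2, with value 3/8.

3/8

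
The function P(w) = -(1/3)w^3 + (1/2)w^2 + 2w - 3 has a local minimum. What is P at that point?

-25/6

Critical points: P'(w) = -w^2 + w + 2 vanishes at w = -1, 2.
Second-derivative test with P''(w) = -2w + 1: P''(-1) = 3 > 0 ⇒ local minimum; P''(2) = -3 < 0 ⇒ local maximum.
So the local minimum value is P(-1) = -25/6.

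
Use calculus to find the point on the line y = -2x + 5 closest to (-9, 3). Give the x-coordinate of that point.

Minimize D(x)^2 = (x + 9)^2 + (-2x + 2)^2.
d/dx[D^2] = 2(x + 9) + 2·(-2)·(-2x + 2) = 0 ⇒ x = -1.
Then y = 7 and the distance is √(80) ≈ 8.9443.

-1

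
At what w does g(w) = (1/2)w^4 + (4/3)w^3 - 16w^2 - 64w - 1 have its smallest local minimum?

4

Critical points: g'(w) = 2w^3 + 4w^2 - 32w - 64 vanishes at w = -4, -2, 4.
Second-derivative test with g''(w) = 6w^2 + 8w - 32: g''(-4) = 32 > 0 ⇒ local minimum; g''(-2) = -24 < 0 ⇒ local maximum; g''(4) = 96 > 0 ⇒ local minimum.
Thus g has its smallest local minimum at w = 4, with value -899/3.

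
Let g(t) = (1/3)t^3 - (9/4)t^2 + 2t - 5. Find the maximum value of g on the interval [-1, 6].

-2

g'(t) = t^2 - (9/2)t + 2, which vanishes at t = 1/2 and t = 4.
Compare values at every candidate in [-1, 6]: g(-1) = -115/12; g(1/2) = -217/48; g(4) = -35/3; g(6) = -2.
So the maximum is g(6) = -2.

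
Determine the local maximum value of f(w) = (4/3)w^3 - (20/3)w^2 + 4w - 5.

-353/81

f'(w) = 4w^2 - (40/3)w + 4 = 0 at w = 1/3, 3.
f''(w) = 8w - 40/3. f''(1/3) = -32/3 < 0 ⇒ local maximum; f''(3) = 32/3 > 0 ⇒ local minimum.
The local maximum is f(1/3) = -353/81.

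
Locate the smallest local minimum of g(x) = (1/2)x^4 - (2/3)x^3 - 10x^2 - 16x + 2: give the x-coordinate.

g'(x) = 2x^3 - 2x^2 - 20x - 16 = 0 at x = -2, -1, 4.
Since g''(x) = 6x^2 - 4x - 20, we get g''(-2) = 12 > 0 ⇒ local minimum; g''(-1) = -10 < 0 ⇒ local maximum; g''(4) = 60 > 0 ⇒ local minimum.
So the smallest local minimum value is g(4) = -410/3.

4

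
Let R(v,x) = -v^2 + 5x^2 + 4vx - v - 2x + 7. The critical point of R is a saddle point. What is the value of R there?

245/36

∂R/∂v = -2v + 4x - 1 = 0 and ∂R/∂x = 4v + 10x - 2 = 0, so (v, x) = (-1/18, 2/9).
The Hessian has R_{vv} = -2, R_{xx} = 10, R_{vx} = 4, giving D = -36 < 0, so the point is a saddle point.
R(-1/18, 2/9) = 245/36.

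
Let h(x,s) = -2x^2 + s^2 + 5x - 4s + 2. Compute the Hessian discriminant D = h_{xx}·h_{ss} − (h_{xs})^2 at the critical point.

-8

∂h/∂x = -4x + 5 = 0 and ∂h/∂s = 2s - 4 = 0, so (x, s) = (5/4, 2).
The Hessian has h_{xx} = -4, h_{ss} = 2, h_{xs} = 0, giving D = -8 < 0, so the point is a saddle point.
D = (-4)·(2) − (0)^2 = -8.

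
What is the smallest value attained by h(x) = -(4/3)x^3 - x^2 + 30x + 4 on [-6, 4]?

-59

The derivative is -4x^2 - 2x + 30, which vanishes at x = -3 and x = 5/2.
Candidates: h(-6) = 76, h(-3) = -59, h(5/2) = 623/12, h(4) = 68/3.
The minimum over the interval is -59, attained at x = -3.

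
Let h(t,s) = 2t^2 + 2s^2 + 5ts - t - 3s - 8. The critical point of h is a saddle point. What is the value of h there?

-67/9

∂h/∂t = 4t + 5s - 1 = 0 and ∂h/∂s = 5t + 4s - 3 = 0, so (t, s) = (11/9, -7/9).
The Hessian has h_{tt} = 4, h_{ss} = 4, h_{ts} = 5, giving D = -9 < 0, so the point is a saddle point.
h(11/9, -7/9) = -67/9.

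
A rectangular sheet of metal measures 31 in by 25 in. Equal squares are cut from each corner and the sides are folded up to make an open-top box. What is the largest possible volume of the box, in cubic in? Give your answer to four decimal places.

With cut size x, the volume is V(x) = x(31 − 2x)(25 − 2x) for 0 < x < 12.5.
V'(x) = 12x^2 − 224x + 775. Setting V'(x) = 0 gives x ≈ 4.5870 (the root in (0, 12.5)).
V''(x) = 24x − 224 is negative there, so this is the maximum; V ≈ 1584.4336.

1584.4336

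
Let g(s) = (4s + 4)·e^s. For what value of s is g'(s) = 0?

g'(s) = 4·e^s + (4s + 4)·1·e^s = (4s + 8)·e^s. Since e^s > 0, the only critical point is s = -2.
g''(-2) has the same sign as 4 > 0, so this is a local minimum.
g(-2) = (-4)·e^(-2) ≈ -0.5413.

-2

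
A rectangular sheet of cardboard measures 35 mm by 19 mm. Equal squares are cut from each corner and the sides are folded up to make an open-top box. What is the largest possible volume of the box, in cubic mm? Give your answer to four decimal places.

1188.2034

With cut size x, the volume is V(x) = x(35 − 2x)(19 − 2x) for 0 < x < 9.5.
V'(x) = 12x^2 − 216x + 665. Setting V'(x) = 0 gives x ≈ 3.9420 (the root in (0, 9.5)).
V''(x) = 24x − 216 is negative there, so this is the maximum; V ≈ 1188.2034.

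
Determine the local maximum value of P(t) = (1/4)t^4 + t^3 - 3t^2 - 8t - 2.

9/4

P'(t) = t^3 + 3t^2 - 6t - 8 = 0 at t = -4, -1, 2.
Since P''(t) = 3t^2 + 6t - 6, we get P''(-4) = 18 > 0 ⇒ local minimum; P''(-1) = -9 < 0 ⇒ local maximum; P''(2) = 18 > 0 ⇒ local minimum.
Thus P has its local maximum at t = -1, with value 9/4.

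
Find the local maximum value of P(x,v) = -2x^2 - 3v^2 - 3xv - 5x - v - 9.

-73/15

∂P/∂x = -4x - 3v - 5 = 0 and ∂P/∂v = -3x - 6v - 1 = 0, so (x, v) = (-9/5, 11/15).
The Hessian has P_{xx} = -4, P_{vv} = -6, P_{xv} = -3, giving D = 15 > 0 with P_{xx} < 0, so the point is a local maximum.
P(-9/5, 11/15) = -73/15.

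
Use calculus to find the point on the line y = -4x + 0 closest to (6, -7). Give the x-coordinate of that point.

2

Minimize D(x)^2 = (x - 6)^2 + (-4x + 7)^2.
d/dx[D^2] = 2(x - 6) + 2·(-4)·(-4x + 7) = 0 ⇒ x = 2.
Then y = -8 and the distance is √(17) ≈ 4.1231.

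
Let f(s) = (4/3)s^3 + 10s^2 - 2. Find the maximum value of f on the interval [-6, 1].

244/3

f'(s) = 4s^2 + 20s, which vanishes at s = -5 and s = 0.
Candidates: f(-6) = 70; f(-5) = 244/3; f(0) = -2; f(1) = 28/3.
Hence the absolute maximum is 244/3 at s = -5.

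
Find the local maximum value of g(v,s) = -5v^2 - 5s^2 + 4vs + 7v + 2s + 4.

∂g/∂v = -10v + 4s + 7 = 0 and ∂g/∂s = 4v - 10s + 2 = 0, so (v, s) = (13/14, 4/7).
The Hessian has g_{vv} = -10, g_{ss} = -10, g_{vs} = 4, giving D = 84 > 0 with g_{vv} < 0, so the point is a local maximum.
g(13/14, 4/7) = 219/28.

219/28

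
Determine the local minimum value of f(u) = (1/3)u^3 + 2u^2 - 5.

Critical points: f'(u) = u^2 + 4u vanishes at u = -4, 0.
Second-derivative test with f''(u) = 2u + 4: f''(-4) = -4 < 0 ⇒ local maximum; f''(0) = 4 > 0 ⇒ local minimum.
Thus f has its local minimum at u = 0, with value -5.

-5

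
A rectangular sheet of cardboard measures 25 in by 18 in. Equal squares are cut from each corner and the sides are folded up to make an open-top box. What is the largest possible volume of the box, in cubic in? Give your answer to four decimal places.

With cut size x, the volume is V(x) = x(25 − 2x)(18 − 2x) for 0 < x < 9.
V'(x) = 12x^2 − 172x + 450. Setting V'(x) = 0 gives x ≈ 3.4436 (the root in (0, 9)).
V''(x) = 24x − 172 is negative there, so this is the maximum; V ≈ 693.1413.

693.1413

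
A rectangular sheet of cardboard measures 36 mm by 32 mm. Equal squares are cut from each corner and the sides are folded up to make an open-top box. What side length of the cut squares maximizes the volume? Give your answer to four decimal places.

With cut size x, the volume is V(x) = x(36 − 2x)(32 − 2x) for 0 < x < 16.
V'(x) = 12x^2 − 272x + 1152. Setting V'(x) = 0 gives x ≈ 5.6373 (the root in (0, 16)).
V''(x) = 24x − 272 is negative there, so this is the maximum; V ≈ 2888.7995.

5.6373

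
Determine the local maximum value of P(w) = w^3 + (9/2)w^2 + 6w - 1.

Critical points: P'(w) = 3w^2 + 9w + 6 vanishes at w = -2, -1.
P''(w) = 6w + 9. P''(-2) = -3 < 0 ⇒ local maximum; P''(-1) = 3 > 0 ⇒ local minimum.
So the local maximum value is P(-2) = -3.

-3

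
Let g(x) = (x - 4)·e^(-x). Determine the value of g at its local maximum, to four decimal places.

0.0067

Differentiating with the product rule gives g'(x) = (-x + 5)·e^(-x). Since e^(-x) > 0, the only critical point is x = 5.
g''(5) has the same sign as -1 < 0, so this is a local maximum.
g(5) = (1)·e^(-5) ≈ 0.0067.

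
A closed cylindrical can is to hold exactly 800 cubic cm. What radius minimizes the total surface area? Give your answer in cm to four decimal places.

With radius r and height h, πr²h = 800 so h = 800/(πr²), and S(r) = 2πr² + 2πrh = 2πr² + 2·800/r.
S'(r) = 4πr − 2·800/r² = 0 ⇒ r³ = 800/(2π), so r ≈ 5.0308 and h = 2r ≈ 10.0616.
S''(r) = 4π + 4·800/r³ > 0, so this is the minimum; S ≈ 477.0617.

5.0308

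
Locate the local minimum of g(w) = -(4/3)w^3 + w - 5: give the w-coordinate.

-1/2

Critical points: g'(w) = -4w^2 + 1 vanishes at w = -1/2, 1/2.
Since g''(w) = -8w, we get g''(-1/2) = 4 > 0 ⇒ local minimum; g''(1/2) = -4 < 0 ⇒ local maximum.
So the local minimum value is g(-1/2) = -16/3.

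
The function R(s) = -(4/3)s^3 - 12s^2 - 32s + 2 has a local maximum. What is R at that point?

86/3

Critical points: R'(s) = -4s^2 - 24s - 32 vanishes at s = -4, -2.
Since R''(s) = -8s - 24, we get R''(-4) = 8 > 0 ⇒ local minimum; R''(-2) = -8 < 0 ⇒ local maximum.
So the local maximum value is R(-2) = 86/3.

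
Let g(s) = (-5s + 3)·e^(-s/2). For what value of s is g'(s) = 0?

13/5

g'(s) = (-5)·e^(-s/2) + (-5s + 3)·(-1/2)·e^(-s/2) = ((5/2)s - 13/2)·e^(-s/2). Since e^(-s/2) > 0, the only critical point is s = 13/5.
g''(13/5) has the same sign as 5/2 > 0, so this is a local minimum.
g(13/5) = (-10)·e^(-13/10) ≈ -2.7253.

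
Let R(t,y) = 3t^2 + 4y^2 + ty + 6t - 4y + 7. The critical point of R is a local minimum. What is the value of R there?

∂R/∂t = 6t + y + 6 = 0 and ∂R/∂y = t + 8y - 4 = 0, so (t, y) = (-52/47, 30/47).
The Hessian has R_{tt} = 6, R_{yy} = 8, R_{ty} = 1, giving D = 47 > 0 with R_{tt} > 0, so the point is a local minimum.
R(-52/47, 30/47) = 113/47.

113/47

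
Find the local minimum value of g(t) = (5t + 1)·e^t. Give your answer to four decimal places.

-1.5060

g'(t) = 5·e^t + (5t + 1)·1·e^t = (5t + 6)·e^t. Since e^t > 0, the only critical point is t = -6/5.
g''(-6/5) has the same sign as 5 > 0, so this is a local minimum.
g(-6/5) = (-5)·e^(-6/5) ≈ -1.5060.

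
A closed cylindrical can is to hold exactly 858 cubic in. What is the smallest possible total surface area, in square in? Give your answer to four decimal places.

499.8497

With radius r and height h, πr²h = 858 so h = 858/(πr²), and S(r) = 2πr² + 2πrh = 2πr² + 2·858/r.
S'(r) = 4πr − 2·858/r² = 0 ⇒ r³ = 858/(2π), so r ≈ 5.1495 and h = 2r ≈ 10.2991.
S''(r) = 4π + 4·858/r³ > 0, so this is the minimum; S ≈ 499.8497.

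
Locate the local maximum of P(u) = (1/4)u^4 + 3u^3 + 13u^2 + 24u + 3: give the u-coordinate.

-3

P'(u) = u^3 + 9u^2 + 26u + 24 = 0 at u = -4, -3, -2.
Since P''(u) = 3u^2 + 18u + 26, we get P''(-4) = 2 > 0 ⇒ local minimum; P''(-3) = -1 < 0 ⇒ local maximum; P''(-2) = 2 > 0 ⇒ local minimum.
Thus P has its local maximum at u = -3, with value -51/4.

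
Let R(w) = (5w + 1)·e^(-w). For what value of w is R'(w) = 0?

By the product rule, R'(w) = (-5w + 4)·e^(-w). Since e^(-w) > 0, the only critical point is w = 4/5.
R''(4/5) has the same sign as -5 < 0, so this is a local maximum.
R(4/5) = (5)·e^(-4/5) ≈ 2.2466.

4/5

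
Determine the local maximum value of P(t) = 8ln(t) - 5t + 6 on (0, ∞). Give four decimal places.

1.7600

P'(t) = 8/t − 5 = 0 gives t = 8/5.
P''(t) = -8/t², which is negative for t > 0, so this is a local maximum.
P(8/5) = 8·ln(8/5) - 8 + 6 ≈ 1.7600.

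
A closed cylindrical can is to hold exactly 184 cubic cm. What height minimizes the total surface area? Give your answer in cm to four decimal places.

6.1647

With radius r and height h, πr²h = 184 so h = 184/(πr²), and S(r) = 2πr² + 2πrh = 2πr² + 2·184/r.
S'(r) = 4πr − 2·184/r² = 0 ⇒ r³ = 184/(2π), so r ≈ 3.0823 and h = 2r ≈ 6.1647.
S''(r) = 4π + 4·184/r³ > 0, so this is the minimum; S ≈ 179.0852.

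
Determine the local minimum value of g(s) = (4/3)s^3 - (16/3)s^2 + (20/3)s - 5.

-205/81

g'(s) = 4s^2 - (32/3)s + 20/3. Setting g'(s) = 0 gives s ∈ {1, 5/3}.
Since g''(s) = 8s - 32/3, we get g''(1) = -8/3 < 0 ⇒ local maximum; g''(5/3) = 8/3 > 0 ⇒ local minimum.
Thus g has its local minimum at s = 5/3, with value -205/81.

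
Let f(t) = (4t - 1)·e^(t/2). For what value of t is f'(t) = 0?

-7/4

Differentiating with the product rule gives f'(t) = (2t + 7/2)·e^(t/2). Since e^(t/2) > 0, the only critical point is t = -7/4.
f''(-7/4) has the same sign as 2 > 0, so this is a local minimum.
f(-7/4) = (-8)·e^(-7/8) ≈ -3.3349.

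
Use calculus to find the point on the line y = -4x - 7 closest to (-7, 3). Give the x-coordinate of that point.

-47/17

Minimize D(x)^2 = (x + 7)^2 + (-4x - 10)^2.
d/dx[D^2] = 2(x + 7) + 2·(-4)·(-4x - 10) = 0 ⇒ x = -47/17.
Then y = 69/17 and the distance is √(324/17) ≈ 4.3656.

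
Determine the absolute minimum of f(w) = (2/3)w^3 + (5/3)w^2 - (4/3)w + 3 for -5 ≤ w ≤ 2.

Differentiating, f'(w) = 2w^2 + (10/3)w - 4/3; which vanishes at w = -2 and w = 1/3.
Candidates: f(-5) = -32; f(-2) = 7; f(1/3) = 224/81; f(2) = 37/3.
The minimum over the interval is -32, attained at w = -5.

-32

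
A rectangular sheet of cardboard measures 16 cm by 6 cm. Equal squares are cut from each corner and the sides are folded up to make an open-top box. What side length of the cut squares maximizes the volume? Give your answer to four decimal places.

With cut size x, the volume is V(x) = x(16 − 2x)(6 − 2x) for 0 < x < 3.
V'(x) = 12x^2 − 88x + 96. Setting V'(x) = 0 gives x ≈ 1.3333 (the root in (0, 3)).
V''(x) = 24x − 88 is negative there, so this is the maximum; V ≈ 59.2593.

1.3333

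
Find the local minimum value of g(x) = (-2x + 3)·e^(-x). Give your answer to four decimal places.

-0.1642

g'(x) = (-2)·e^(-x) + (-2x + 3)·(-1)·e^(-x) = (2x - 5)·e^(-x). Since e^(-x) > 0, the only critical point is x = 5/2.
g''(5/2) has the same sign as 2 > 0, so this is a local minimum.
g(5/2) = (-2)·e^(-5/2) ≈ -0.1642.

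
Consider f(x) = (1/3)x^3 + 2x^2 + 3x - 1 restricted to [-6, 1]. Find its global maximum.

The derivative is x^2 + 4x + 3, which vanishes at x = -3 and x = -1.
Evaluating at the critical points and endpoints: f(-6) = -19,  f(-3) = -1,  f(-1) = -7/3,  f(1) = 13/3.
Hence the absolute maximum is 13/3 at x = 1.

13/3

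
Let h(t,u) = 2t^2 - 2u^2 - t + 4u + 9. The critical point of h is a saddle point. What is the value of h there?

∂h/∂t = 4t - 1 = 0 and ∂h/∂u = -4u + 4 = 0, so (t, u) = (1/4, 1).
The Hessian has h_{tt} = 4, h_{uu} = -4, h_{tu} = 0, giving D = -16 < 0, so the point is a saddle point.
h(1/4, 1) = 87/8.

87/8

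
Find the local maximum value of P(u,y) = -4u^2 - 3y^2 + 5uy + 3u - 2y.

∂P/∂u = -8u + 5y + 3 = 0 and ∂P/∂y = 5u - 6y - 2 = 0, so (u, y) = (8/23, -1/23).
The Hessian has P_{uu} = -8, P_{yy} = -6, P_{uy} = 5, giving D = 23 > 0 with P_{uu} < 0, so the point is a local maximum.
P(8/23, -1/23) = 13/23.

13/23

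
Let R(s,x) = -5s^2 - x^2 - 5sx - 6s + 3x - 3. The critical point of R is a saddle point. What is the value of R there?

∂R/∂s = -10s - 5x - 6 = 0 and ∂R/∂x = -5s - 2x + 3 = 0, so (s, x) = (27/5, -12).
The Hessian has R_{ss} = -10, R_{xx} = -2, R_{sx} = -5, giving D = -5 < 0, so the point is a saddle point.
R(27/5, -12) = -186/5.

-186/5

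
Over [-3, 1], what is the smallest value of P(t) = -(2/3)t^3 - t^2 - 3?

-14/3

P'(t) = -2t^2 - 2t, which vanishes at t = -1 and t = 0.
Evaluating at the critical points and endpoints: P(-3) = 6,  P(-1) = -10/3,  P(0) = -3,  P(1) = -14/3.
The minimum over the interval is -14/3, attained at t = 1.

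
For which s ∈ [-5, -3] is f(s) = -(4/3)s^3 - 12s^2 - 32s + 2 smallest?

Differentiating, f'(s) = -4s^2 - 24s - 32; whose only zero in [-5, -3] is s = -4.
Evaluating at the critical points and endpoints: f(-5) = 86/3, f(-4) = 70/3, f(-3) = 26.
Hence the absolute minimum is 70/3 at s = -4.

-4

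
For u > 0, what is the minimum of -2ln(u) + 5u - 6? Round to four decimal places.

g'(u) = -2/u + 5 = 0 gives u = 2/5.
g''(u) = 2/u², which is positive for u > 0, so this is a local minimum.
g(2/5) = -2·ln(2/5) + 2 - 6 ≈ -2.1674.

-2.1674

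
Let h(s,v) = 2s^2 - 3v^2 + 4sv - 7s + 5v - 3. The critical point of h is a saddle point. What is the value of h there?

∂h/∂s = 4s + 4v - 7 = 0 and ∂h/∂v = 4s - 6v + 5 = 0, so (s, v) = (11/20, 6/5).
The Hessian has h_{ss} = 4, h_{vv} = -6, h_{sv} = 4, giving D = -40 < 0, so the point is a saddle point.
h(11/20, 6/5) = -77/40.

-77/40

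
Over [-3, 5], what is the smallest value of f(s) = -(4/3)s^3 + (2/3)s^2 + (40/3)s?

-250/3

Differentiating, f'(s) = -4s^2 + (4/3)s + 40/3; which vanishes at s = -5/3 and s = 2.
Candidates: f(-3) = 2; f(-5/3) = -1150/81; f(2) = 56/3; f(5) = -250/3.
The minimum over the interval is -250/3, attained at s = 5.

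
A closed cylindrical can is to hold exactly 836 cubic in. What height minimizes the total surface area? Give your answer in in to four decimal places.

With radius r and height h, πr²h = 836 so h = 836/(πr²), and S(r) = 2πr² + 2πrh = 2πr² + 2·836/r.
S'(r) = 4πr − 2·836/r² = 0 ⇒ r³ = 836/(2π), so r ≈ 5.1052 and h = 2r ≈ 10.2103.
S''(r) = 4π + 4·836/r³ > 0, so this is the minimum; S ≈ 491.2683.

10.2103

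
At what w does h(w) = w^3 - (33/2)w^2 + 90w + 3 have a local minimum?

6

h'(w) = 3w^2 - 33w + 90 = 0 at w = 5, 6.
h''(w) = 6w - 33. h''(5) = -3 < 0 ⇒ local maximum; h''(6) = 3 > 0 ⇒ local minimum.
Thus h has its local minimum at w = 6, with value 165.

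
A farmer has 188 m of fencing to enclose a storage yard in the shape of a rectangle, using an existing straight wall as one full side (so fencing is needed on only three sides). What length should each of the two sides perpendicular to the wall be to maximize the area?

47

Let the sides perpendicular to the wall have length x and the parallel side y, so 2x + y = 188 and the area is A = xy = x(188 − 2x).
A'(x) = 188 − 4x = 0 gives x = 47, and A''(x) = −4 < 0 confirms a maximum.
Then y = 188 − 2·47 = 94 and A = 4418.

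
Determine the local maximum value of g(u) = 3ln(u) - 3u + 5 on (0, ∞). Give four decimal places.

2.0000

g'(u) = 3/u − 3 = 0 gives u = 1.
g''(u) = -3/u², which is negative for u > 0, so this is a local maximum.
g(1) = 3·ln(1) - 3 + 5 ≈ 2.0000.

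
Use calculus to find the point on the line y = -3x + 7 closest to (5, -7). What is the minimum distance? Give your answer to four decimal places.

0.3162

Minimize D(x)^2 = (x - 5)^2 + (-3x + 14)^2.
d/dx[D^2] = 2(x - 5) + 2·(-3)·(-3x + 14) = 0 ⇒ x = 47/10.
Then y = -71/10 and the distance is √(1/10) ≈ 0.3162.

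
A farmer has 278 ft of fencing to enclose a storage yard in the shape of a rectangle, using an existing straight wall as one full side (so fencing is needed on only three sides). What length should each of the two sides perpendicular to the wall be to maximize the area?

139/2

Let the sides perpendicular to the wall have length x and the parallel side y, so 2x + y = 278 and the area is A = xy = x(278 − 2x).
A'(x) = 278 − 4x = 0 gives x = 139/2, and A''(x) = −4 < 0 confirms a maximum.
Then y = 278 − 2·139/2 = 139 and A = 19321/2.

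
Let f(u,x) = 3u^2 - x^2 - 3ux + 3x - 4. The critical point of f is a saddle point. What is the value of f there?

∂f/∂u = 6u - 3x = 0 and ∂f/∂x = -3u - 2x + 3 = 0, so (u, x) = (3/7, 6/7).
The Hessian has f_{uu} = 6, f_{xx} = -2, f_{ux} = -3, giving D = -21 < 0, so the point is a saddle point.
f(3/7, 6/7) = -19/7.

-19/7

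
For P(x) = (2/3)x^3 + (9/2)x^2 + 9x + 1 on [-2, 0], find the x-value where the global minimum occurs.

-3/2

The derivative is 2x^2 + 9x + 9, whose only zero in [-2, 0] is x = -3/2.
Candidates: P(-2) = -13/3; P(-3/2) = -37/8; P(0) = 1.
So the minimum is P(-3/2) = -37/8.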